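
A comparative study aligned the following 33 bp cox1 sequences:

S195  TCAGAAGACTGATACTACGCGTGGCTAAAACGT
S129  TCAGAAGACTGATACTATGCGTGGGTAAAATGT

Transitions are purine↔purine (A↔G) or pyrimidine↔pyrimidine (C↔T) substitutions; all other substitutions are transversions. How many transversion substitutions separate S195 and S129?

1

The sequences differ at positions 18 (C/T, transition), 25 (C/G, transversion), 31 (C/T, transition).
Of the 3 differences, 2 transitions and 1 transversion, so the answer is 1.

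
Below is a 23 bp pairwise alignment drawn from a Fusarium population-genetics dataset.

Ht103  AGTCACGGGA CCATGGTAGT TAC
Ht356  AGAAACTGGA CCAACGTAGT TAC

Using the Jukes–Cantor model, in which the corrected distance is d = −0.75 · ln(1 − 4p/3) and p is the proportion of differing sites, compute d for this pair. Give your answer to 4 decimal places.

The sequences differ at positions 3 (T/A), 4 (C/A), 7 (G/T), 14 (T/A), 15 (G/C).
p = 5/23 = 0.217391.
d = −0.75 · ln(1 − (4/3)·0.217391) = −0.75 · ln(0.710145) = −0.75 · (-0.342286) = 0.2567.

0.2567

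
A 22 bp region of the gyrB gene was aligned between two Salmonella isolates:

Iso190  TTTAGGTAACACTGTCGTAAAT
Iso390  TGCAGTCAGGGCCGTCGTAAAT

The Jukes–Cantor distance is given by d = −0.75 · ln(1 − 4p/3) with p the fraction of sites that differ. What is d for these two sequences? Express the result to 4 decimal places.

0.4975

Differing sites — 2:T/G; 3:T/C; 6:G/T; 7:T/C; 9:A/G; 10:C/G; 11:A/G; 13:T/C.
p = 8/22 = 0.363636.
d = −0.75 · ln(1 − (4/3)·0.363636) = −0.75 · ln(0.515152) = −0.75 · (-0.663293) = 0.4975.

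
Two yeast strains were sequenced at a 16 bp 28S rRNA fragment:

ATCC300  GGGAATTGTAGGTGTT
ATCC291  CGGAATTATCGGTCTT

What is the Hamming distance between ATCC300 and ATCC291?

The sequences differ at positions 1 (G/C), 8 (G/A), 10 (A/C), 14 (G/C).
That gives 4 mismatches out of 16 aligned sites, so the Hamming distance is 4.

4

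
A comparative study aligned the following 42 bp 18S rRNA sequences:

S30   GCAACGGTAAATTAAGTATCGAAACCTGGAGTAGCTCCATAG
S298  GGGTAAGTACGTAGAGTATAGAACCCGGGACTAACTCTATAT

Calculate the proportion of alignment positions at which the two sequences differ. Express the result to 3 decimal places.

0.381

The sequences differ at positions 2 (C/G), 3 (A/G), 4 (A/T), 5 (C/A), 6 (G/A), 10 (A/C), 11 (A/G), 13 (T/A), 14 (A/G), 20 (C/A), 24 (A/C), 27 (T/G), 31 (G/C), 34 (G/A), 38 (C/T), 42 (G/T).
There are 16 differences over 42 sites, so p = 16/42 = 0.381.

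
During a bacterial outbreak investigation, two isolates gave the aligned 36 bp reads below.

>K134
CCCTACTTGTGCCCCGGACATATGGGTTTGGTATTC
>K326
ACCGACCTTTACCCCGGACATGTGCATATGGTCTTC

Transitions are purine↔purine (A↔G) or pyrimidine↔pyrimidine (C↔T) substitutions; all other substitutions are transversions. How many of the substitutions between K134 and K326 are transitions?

4

Mismatches occur at site 1 (C/A, transversion), site 4 (T/G, transversion), site 7 (T/C, transition), site 9 (G/T, transversion), site 11 (G/A, transition), site 22 (A/G, transition), site 25 (G/C, transversion), site 26 (G/A, transition), site 28 (T/A, transversion), site 33 (A/C, transversion).
Of the 10 differences, 4 transitions and 6 transversions, so the answer is 4.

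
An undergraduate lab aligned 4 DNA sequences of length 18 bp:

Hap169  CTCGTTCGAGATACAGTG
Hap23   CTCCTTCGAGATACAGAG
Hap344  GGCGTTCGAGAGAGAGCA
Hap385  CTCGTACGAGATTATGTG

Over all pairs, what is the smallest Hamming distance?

Pairwise Hamming distances:
  Hap169 vs Hap23: 2
  Hap169 vs Hap344: 6
  Hap169 vs Hap385: 4
  Hap23 vs Hap344: 7
  Hap23 vs Hap385: 6
  Hap344 vs Hap385: 9
The smallest is 2, between Hap169 and Hap23.

2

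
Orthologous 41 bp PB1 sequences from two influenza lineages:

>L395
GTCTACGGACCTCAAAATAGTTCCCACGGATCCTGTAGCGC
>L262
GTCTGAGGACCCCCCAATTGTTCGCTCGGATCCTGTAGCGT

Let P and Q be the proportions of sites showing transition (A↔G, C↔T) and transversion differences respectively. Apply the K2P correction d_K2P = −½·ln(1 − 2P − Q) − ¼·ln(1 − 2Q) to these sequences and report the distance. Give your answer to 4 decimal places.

Differing sites — 5:A/G (Ti); 6:C/A (Tv); 12:T/C (Ti); 14:A/C (Tv); 15:A/C (Tv); 19:A/T (Tv); 24:C/G (Tv); 26:A/T (Tv); 41:C/T (Ti).
Of the 9 differences, 3 transitions and 6 transversions over 41 sites: P = 3/41 = 0.073171, Q = 6/41 = 0.146341.
d = −0.5·ln(0.707317) − 0.25·ln(0.707318) = −0.5·(-0.346276) − 0.25·(-0.346275) = 0.2597.

0.2597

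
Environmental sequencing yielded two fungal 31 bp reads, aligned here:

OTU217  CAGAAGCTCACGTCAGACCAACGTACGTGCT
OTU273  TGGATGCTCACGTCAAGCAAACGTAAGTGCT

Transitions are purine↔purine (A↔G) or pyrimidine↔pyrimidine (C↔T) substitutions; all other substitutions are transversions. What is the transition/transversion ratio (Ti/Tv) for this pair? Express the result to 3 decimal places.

1.333

Mismatches occur at site 1 (C↔T, transition), site 2 (A↔G, transition), site 5 (A↔T, transversion), site 16 (G↔A, transition), site 17 (A↔G, transition), site 19 (C↔A, transversion), site 26 (C↔A, transversion).
Of the 7 differences, 4 transitions and 3 transversions, so Ti/Tv = 4/3 = 1.333.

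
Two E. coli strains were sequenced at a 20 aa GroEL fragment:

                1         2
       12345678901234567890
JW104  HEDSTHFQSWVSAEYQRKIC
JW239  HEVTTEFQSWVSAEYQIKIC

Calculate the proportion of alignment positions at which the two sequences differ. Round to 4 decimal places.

0.2000

Mismatches occur at site 3 (D/V), site 4 (S/T), site 6 (H/E), site 17 (R/I).
There are 4 differences over 20 sites, so p = 4/20 = 0.2000.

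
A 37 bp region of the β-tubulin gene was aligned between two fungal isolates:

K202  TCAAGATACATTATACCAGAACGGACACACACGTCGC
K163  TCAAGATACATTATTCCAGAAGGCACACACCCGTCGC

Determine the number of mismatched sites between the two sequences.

4

Differing sites — 15:A/T; 22:C/G; 24:G/C; 31:A/C.
That gives 4 mismatches out of 37 aligned sites, so the Hamming distance is 4.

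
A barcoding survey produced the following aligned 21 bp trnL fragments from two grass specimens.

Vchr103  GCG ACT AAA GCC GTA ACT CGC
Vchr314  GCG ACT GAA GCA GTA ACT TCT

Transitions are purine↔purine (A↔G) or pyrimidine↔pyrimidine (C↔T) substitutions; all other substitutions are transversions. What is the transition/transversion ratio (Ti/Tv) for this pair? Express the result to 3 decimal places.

The sequences differ at positions 7 (A/G, transition), 12 (C/A, transversion), 19 (C/T, transition), 20 (G/C, transversion), 21 (C/T, transition).
Of the 5 differences, 3 transitions and 2 transversions, so Ti/Tv = 3/2 = 1.500.

1.500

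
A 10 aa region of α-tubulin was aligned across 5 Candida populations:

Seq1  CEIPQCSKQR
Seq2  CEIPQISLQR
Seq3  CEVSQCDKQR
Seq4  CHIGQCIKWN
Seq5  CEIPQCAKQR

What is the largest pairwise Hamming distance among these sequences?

7

Pairwise Hamming distances:
  Seq1 vs Seq2: 2
  Seq1 vs Seq3: 3
  Seq1 vs Seq4: 5
  Seq1 vs Seq5: 1
  Seq2 vs Seq3: 5
  Seq2 vs Seq4: 7
  Seq2 vs Seq5: 3
  Seq3 vs Seq4: 6
  Seq3 vs Seq5: 3
  Seq4 vs Seq5: 5
The largest is 7, between Seq2 and Seq4.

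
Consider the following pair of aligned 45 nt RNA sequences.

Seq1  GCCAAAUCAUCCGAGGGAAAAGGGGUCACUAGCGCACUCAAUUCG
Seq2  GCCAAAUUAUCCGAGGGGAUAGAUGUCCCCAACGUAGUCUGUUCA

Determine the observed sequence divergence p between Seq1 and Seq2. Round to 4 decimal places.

The sequences differ at positions 8 (C/U), 18 (A/G), 20 (A/U), 23 (G/A), 24 (G/U), 28 (A/C), 30 (U/C), 32 (G/A), 35 (C/U), 37 (C/G), 40 (A/U), 41 (A/G), 45 (G/A).
There are 13 differences over 45 sites, so p = 13/45 = 0.2889.

0.2889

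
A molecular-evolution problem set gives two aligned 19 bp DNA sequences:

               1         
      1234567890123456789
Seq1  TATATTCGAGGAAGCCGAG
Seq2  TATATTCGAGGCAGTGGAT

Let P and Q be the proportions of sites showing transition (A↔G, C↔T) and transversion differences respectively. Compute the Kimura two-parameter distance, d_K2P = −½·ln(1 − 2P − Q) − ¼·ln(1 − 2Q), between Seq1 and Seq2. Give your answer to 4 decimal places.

0.2476

The sequences differ at positions 12 (A/C, transversion), 15 (C/T, transition), 16 (C/G, transversion), 19 (G/T, transversion).
Of the 4 differences, 1 transition and 3 transversions over 19 sites: P = 1/19 = 0.052632, Q = 3/19 = 0.157895.
d = −0.5·ln(0.736841) − 0.25·ln(0.684210) = −0.5·(-0.305383) − 0.25·(-0.379490) = 0.2476.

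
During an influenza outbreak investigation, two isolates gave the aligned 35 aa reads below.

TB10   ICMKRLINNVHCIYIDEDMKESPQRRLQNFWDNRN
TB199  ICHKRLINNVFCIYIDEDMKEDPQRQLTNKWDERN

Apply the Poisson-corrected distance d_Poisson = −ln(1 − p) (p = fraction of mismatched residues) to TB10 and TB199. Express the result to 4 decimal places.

The sequences differ at positions 3 (M/H), 11 (H/F), 22 (S/D), 26 (R/Q), 28 (Q/T), 30 (F/K), 33 (N/E).
p = 7/35 = 0.200000.
d = −ln(1 − 0.200000) = −ln(0.800000) = 0.2231.

0.2231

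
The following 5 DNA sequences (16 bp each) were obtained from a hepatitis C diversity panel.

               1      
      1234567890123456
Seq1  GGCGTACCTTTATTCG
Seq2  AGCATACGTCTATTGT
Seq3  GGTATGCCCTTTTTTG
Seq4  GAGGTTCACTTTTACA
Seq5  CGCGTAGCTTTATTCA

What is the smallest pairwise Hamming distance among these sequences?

3

Pairwise Hamming distances:
  Seq1 vs Seq2: 6
  Seq1 vs Seq3: 6
  Seq1 vs Seq4: 8
  Seq1 vs Seq5: 3
  Seq2 vs Seq3: 9
  Seq2 vs Seq4: 12
  Seq2 vs Seq5: 7
  Seq3 vs Seq4: 8
  Seq3 vs Seq5: 9
  Seq4 vs Seq5: 9
The smallest is 3, between Seq1 and Seq5.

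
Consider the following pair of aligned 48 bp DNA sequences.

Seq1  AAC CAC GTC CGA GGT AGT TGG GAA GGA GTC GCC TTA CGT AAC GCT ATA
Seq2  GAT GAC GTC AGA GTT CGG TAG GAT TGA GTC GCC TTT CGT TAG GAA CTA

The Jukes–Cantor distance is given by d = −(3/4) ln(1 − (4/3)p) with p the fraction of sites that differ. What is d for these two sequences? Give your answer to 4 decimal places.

Mismatches occur at site 1 (A→G), site 3 (C→T), site 4 (C→G), site 10 (C→A), site 14 (G→T), site 16 (A→C), site 18 (T→G), site 20 (G→A), site 24 (A→T), site 25 (G→T), site 36 (A→T), site 40 (A→T), site 42 (C→G), site 44 (C→A), site 45 (T→A), site 46 (A→C).
p = 16/48 = 0.333333.
d = −0.75 · ln(1 − (4/3)·0.333333) = −0.75 · ln(0.555556) = −0.75 · (-0.587786) = 0.4408.

0.4408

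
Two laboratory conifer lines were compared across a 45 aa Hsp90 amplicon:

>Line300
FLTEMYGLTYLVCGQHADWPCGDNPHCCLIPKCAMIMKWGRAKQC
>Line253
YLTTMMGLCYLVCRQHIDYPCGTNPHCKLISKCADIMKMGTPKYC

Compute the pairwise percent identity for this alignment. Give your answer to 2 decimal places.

Mismatches occur at site 1 (F↔Y), site 4 (E↔T), site 6 (Y↔M), site 9 (T↔C), site 14 (G↔R), site 17 (A↔I), site 19 (W↔Y), site 23 (D↔T), site 28 (C↔K), site 31 (P↔S), site 35 (M↔D), site 39 (W↔M), site 41 (R↔T), site 42 (A↔P), site 44 (Q↔Y).
30 of the 45 sites match, so the percent identity is 30/45 × 100 = 66.67%.

66.67%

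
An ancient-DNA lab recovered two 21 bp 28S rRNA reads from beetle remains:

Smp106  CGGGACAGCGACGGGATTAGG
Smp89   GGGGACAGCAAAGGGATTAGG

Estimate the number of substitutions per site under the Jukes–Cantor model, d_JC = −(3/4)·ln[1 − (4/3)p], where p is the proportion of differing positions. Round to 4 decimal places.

0.1585

Mismatches occur at site 1 (C/G), site 10 (G/A), site 12 (C/A).
p = 3/21 = 0.142857.
d = −0.75 · ln(1 − (4/3)·0.142857) = −0.75 · ln(0.809524) = −0.75 · (-0.211309) = 0.1585.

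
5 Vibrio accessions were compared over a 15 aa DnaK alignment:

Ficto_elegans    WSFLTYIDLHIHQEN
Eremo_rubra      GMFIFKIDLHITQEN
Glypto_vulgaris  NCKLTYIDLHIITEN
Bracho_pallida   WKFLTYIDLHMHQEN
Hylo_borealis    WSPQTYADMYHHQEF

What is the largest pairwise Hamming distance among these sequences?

12

Pairwise Hamming distances:
  Ficto_elegans vs Eremo_rubra: 6
  Ficto_elegans vs Glypto_vulgaris: 5
  Ficto_elegans vs Bracho_pallida: 2
  Ficto_elegans vs Hylo_borealis: 7
  Eremo_rubra vs Glypto_vulgaris: 8
  Eremo_rubra vs Bracho_pallida: 7
  Eremo_rubra vs Hylo_borealis: 12
  Glypto_vulgaris vs Bracho_pallida: 6
  Glypto_vulgaris vs Hylo_borealis: 11
  Bracho_pallida vs Hylo_borealis: 8
The largest is 12, between Eremo_rubra and Hylo_borealis.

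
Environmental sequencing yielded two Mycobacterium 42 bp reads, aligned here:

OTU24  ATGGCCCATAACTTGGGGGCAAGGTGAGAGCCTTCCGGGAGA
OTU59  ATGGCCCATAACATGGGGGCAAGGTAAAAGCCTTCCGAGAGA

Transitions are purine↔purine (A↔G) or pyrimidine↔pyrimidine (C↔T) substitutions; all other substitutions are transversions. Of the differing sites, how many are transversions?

Mismatches occur at site 13 (T↔A, transversion), site 26 (G↔A, transition), site 28 (G↔A, transition), site 38 (G↔A, transition).
Of the 4 differences, 3 transitions and 1 transversion, so the answer is 1.

1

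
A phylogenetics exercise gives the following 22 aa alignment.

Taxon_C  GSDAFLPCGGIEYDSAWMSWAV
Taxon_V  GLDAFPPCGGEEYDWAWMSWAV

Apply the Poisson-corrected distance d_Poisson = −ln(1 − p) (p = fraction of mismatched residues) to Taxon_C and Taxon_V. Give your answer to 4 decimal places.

0.2007

Mismatches occur at site 2 (S↔L), site 6 (L↔P), site 11 (I↔E), site 15 (S↔W).
p = 4/22 = 0.181818.
d = −ln(1 − 0.181818) = −ln(0.818182) = 0.2007.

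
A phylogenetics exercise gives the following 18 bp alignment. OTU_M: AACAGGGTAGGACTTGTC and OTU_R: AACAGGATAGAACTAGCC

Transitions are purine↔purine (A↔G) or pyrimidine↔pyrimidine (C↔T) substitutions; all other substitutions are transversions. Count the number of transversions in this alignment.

1

The sequences differ at positions 7 (G/A, transition), 11 (G/A, transition), 15 (T/A, transversion), 17 (T/C, transition).
Of the 4 differences, 3 transitions and 1 transversion, so the answer is 1.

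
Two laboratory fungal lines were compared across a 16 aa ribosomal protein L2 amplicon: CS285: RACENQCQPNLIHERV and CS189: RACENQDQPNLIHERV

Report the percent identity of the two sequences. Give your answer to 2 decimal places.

93.75%

Differing sites — 7:C/D.
15 of the 16 sites match, so the percent identity is 15/16 × 100 = 93.75%.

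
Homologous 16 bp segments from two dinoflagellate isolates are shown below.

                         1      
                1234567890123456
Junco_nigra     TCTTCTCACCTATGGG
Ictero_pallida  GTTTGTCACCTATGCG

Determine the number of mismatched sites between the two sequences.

Mismatches occur at site 1 (T↔G), site 2 (C↔T), site 5 (C↔G), site 15 (G↔C).
That gives 4 mismatches out of 16 aligned sites, so the Hamming distance is 4.

4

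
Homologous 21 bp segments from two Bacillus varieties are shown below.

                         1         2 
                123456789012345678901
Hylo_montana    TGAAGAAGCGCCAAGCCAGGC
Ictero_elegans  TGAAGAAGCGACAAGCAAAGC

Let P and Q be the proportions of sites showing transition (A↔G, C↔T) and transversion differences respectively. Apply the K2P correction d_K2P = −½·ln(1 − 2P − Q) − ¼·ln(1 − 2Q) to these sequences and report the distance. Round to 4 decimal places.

0.1585

Differing sites — 11:C/A (Tv); 17:C/A (Tv); 19:G/A (Ti).
Of the 3 differences, 1 transition and 2 transversions over 21 sites: P = 1/21 = 0.047619, Q = 2/21 = 0.095238.
d = −0.5·ln(0.809524) − 0.25·ln(0.809524) = −0.5·(-0.211309) − 0.25·(-0.211309) = 0.1585.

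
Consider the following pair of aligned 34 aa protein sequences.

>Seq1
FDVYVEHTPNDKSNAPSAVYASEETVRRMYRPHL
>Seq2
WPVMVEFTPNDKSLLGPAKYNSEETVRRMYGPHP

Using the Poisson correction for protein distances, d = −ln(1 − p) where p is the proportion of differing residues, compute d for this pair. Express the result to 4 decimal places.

Differing sites — 1:F/W; 2:D/P; 4:Y/M; 7:H/F; 14:N/L; 15:A/L; 16:P/G; 17:S/P; 19:V/K; 21:A/N; 31:R/G; 34:L/P.
p = 12/34 = 0.352941.
d = −ln(1 − 0.352941) = −ln(0.647059) = 0.4353.

0.4353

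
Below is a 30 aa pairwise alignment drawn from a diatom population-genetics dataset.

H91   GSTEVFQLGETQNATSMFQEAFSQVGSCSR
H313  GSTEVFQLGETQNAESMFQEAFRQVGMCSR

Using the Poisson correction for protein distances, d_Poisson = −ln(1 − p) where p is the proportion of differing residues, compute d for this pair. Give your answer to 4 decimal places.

0.1054

The sequences differ at positions 15 (T/E), 23 (S/R), 27 (S/M).
p = 3/30 = 0.100000.
d = −ln(1 − 0.100000) = −ln(0.900000) = 0.1054.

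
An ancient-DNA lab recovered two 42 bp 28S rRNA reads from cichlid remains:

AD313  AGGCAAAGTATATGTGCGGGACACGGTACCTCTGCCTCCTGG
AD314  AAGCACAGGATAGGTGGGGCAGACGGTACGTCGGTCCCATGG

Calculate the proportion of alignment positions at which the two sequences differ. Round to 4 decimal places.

Mismatches occur at site 2 (G↔A), site 6 (A↔C), site 9 (T↔G), site 13 (T↔G), site 17 (C↔G), site 20 (G↔C), site 22 (C↔G), site 30 (C↔G), site 33 (T↔G), site 35 (C↔T), site 37 (T↔C), site 39 (C↔A).
There are 12 differences over 42 sites, so p = 12/42 = 0.2857.

0.2857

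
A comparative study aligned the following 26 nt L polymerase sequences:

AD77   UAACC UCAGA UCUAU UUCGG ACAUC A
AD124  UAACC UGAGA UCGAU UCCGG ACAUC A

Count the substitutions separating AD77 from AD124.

Differing sites — 7:C/G; 13:U/G; 17:U/C.
That gives 3 mismatches out of 26 aligned sites, so the Hamming distance is 3.

3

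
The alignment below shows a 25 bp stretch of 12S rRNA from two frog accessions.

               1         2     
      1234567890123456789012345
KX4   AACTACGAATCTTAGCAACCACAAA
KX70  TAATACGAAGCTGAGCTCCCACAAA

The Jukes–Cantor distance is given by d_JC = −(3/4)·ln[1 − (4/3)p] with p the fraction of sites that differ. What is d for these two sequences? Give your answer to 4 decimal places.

The sequences differ at positions 1 (A/T), 3 (C/A), 10 (T/G), 13 (T/G), 17 (A/T), 18 (A/C).
p = 6/25 = 0.240000.
d = −0.75 · ln(1 − (4/3)·0.240000) = −0.75 · ln(0.680000) = −0.75 · (-0.385662) = 0.2892.

0.2892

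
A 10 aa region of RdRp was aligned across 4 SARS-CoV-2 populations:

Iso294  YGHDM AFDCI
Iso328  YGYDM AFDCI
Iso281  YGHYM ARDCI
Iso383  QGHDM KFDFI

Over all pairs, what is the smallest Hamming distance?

1

Pairwise Hamming distances:
  Iso294 vs Iso328: 1
  Iso294 vs Iso281: 2
  Iso294 vs Iso383: 3
  Iso328 vs Iso281: 3
  Iso328 vs Iso383: 4
  Iso281 vs Iso383: 5
The smallest is 1, between Iso294 and Iso328.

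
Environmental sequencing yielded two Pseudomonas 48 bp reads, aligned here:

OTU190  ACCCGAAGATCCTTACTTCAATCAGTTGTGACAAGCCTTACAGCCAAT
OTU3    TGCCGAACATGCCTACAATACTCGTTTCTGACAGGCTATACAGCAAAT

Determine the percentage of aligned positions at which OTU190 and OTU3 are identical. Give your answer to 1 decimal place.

66.7%

Mismatches occur at site 1 (A↔T), site 2 (C↔G), site 8 (G↔C), site 11 (C↔G), site 13 (T↔C), site 17 (T↔A), site 18 (T↔A), site 19 (C↔T), site 21 (A↔C), site 24 (A↔G), site 25 (G↔T), site 28 (G↔C), site 34 (A↔G), site 37 (C↔T), site 38 (T↔A), site 45 (C↔A).
32 of the 48 sites match, so the percent identity is 32/48 × 100 = 66.7%.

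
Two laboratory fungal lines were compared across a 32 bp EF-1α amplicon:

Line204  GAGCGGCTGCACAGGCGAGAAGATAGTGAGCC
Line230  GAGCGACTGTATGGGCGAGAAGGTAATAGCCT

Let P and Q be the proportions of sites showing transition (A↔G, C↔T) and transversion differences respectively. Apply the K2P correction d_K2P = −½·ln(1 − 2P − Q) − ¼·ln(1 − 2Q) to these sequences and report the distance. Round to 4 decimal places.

0.4665

Differing sites — 6:G/A (Ti); 10:C/T (Ti); 12:C/T (Ti); 13:A/G (Ti); 23:A/G (Ti); 26:G/A (Ti); 28:G/A (Ti); 29:A/G (Ti); 30:G/C (Tv); 32:C/T (Ti).
Of the 10 differences, 9 transitions and 1 transversion over 32 sites: P = 9/32 = 0.281250, Q = 1/32 = 0.031250.
d = −0.5·ln(0.406250) − 0.25·ln(0.937500) = −0.5·(-0.900787) − 0.25·(-0.064539) = 0.4665.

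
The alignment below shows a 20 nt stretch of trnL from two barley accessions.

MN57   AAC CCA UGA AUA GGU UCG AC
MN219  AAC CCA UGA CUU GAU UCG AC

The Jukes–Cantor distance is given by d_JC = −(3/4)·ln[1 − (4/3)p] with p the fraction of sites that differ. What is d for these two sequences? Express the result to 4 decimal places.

Differing sites — 10:A/C; 12:A/U; 14:G/A.
p = 3/20 = 0.150000.
d = −0.75 · ln(1 − (4/3)·0.150000) = −0.75 · ln(0.800000) = −0.75 · (-0.223144) = 0.1674.

0.1674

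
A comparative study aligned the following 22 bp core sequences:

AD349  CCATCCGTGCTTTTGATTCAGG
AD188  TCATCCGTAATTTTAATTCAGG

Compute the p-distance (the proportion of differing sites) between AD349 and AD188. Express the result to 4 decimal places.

0.1818

Mismatches occur at site 1 (C↔T), site 9 (G↔A), site 10 (C↔A), site 15 (G↔A).
There are 4 differences over 22 sites, so p = 4/22 = 0.1818.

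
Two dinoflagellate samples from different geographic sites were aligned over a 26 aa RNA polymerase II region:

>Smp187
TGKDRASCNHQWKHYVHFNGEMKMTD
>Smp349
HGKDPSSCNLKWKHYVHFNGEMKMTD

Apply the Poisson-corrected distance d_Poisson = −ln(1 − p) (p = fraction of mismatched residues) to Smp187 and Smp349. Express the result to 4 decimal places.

The sequences differ at positions 1 (T/H), 5 (R/P), 6 (A/S), 10 (H/L), 11 (Q/K).
p = 5/26 = 0.192308.
d = −ln(1 − 0.192308) = −ln(0.807692) = 0.2136.

0.2136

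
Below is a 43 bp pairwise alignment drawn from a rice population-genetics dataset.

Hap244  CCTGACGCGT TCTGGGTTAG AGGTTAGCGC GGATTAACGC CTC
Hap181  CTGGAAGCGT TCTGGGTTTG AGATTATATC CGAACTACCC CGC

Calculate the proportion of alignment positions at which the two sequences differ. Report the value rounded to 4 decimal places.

0.3256

The sequences differ at positions 2 (C/T), 3 (T/G), 6 (C/A), 19 (A/T), 23 (G/A), 27 (G/T), 28 (C/A), 29 (G/T), 31 (G/C), 34 (T/A), 35 (T/C), 36 (A/T), 39 (G/C), 42 (T/G).
There are 14 differences over 43 sites, so p = 14/43 = 0.3256.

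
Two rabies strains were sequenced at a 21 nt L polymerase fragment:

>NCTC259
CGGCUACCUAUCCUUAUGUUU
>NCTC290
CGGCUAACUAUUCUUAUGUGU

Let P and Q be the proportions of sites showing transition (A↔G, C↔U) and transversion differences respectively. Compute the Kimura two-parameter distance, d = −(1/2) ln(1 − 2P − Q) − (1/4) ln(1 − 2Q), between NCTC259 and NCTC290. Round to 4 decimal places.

Mismatches occur at site 7 (C→A, transversion), site 12 (C→U, transition), site 20 (U→G, transversion).
Of the 3 differences, 1 transition and 2 transversions over 21 sites: P = 1/21 = 0.047619, Q = 2/21 = 0.095238.
d = −0.5·ln(0.809524) − 0.25·ln(0.809524) = −0.5·(-0.211309) − 0.25·(-0.211309) = 0.1585.

0.1585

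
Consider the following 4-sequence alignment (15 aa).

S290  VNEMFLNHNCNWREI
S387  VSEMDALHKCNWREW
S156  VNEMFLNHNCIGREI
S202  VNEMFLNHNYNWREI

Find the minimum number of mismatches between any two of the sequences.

1

Pairwise Hamming distances:
  S290 vs S387: 6
  S290 vs S156: 2
  S290 vs S202: 1
  S387 vs S156: 8
  S387 vs S202: 7
  S156 vs S202: 3
The smallest is 1, between S290 and S202.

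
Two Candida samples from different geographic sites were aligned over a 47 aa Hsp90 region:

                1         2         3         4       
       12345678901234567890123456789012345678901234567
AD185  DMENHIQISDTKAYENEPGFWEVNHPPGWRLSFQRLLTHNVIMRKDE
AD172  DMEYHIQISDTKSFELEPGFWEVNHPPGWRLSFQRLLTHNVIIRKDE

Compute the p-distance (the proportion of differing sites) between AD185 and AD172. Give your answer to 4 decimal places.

0.1064

The sequences differ at positions 4 (N/Y), 13 (A/S), 14 (Y/F), 16 (N/L), 43 (M/I).
There are 5 differences over 47 sites, so p = 5/47 = 0.1064.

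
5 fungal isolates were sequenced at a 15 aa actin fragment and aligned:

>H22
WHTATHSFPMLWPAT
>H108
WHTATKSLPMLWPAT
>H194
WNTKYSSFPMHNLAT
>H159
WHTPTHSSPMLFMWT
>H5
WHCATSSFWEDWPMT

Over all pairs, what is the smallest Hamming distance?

Pairwise Hamming distances:
  H22 vs H108: 2
  H22 vs H194: 7
  H22 vs H159: 5
  H22 vs H5: 6
  H108 vs H194: 8
  H108 vs H159: 6
  H108 vs H5: 7
  H194 vs H159: 9
  H194 vs H5: 10
  H159 vs H5: 10
The smallest is 2, between H22 and H108.

2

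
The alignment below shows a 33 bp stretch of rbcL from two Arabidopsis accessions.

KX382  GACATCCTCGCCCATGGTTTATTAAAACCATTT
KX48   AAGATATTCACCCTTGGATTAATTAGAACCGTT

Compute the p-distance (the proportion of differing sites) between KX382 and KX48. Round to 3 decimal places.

0.394

Differing sites — 1:G/A; 3:C/G; 6:C/A; 7:C/T; 10:G/A; 14:A/T; 18:T/A; 22:T/A; 24:A/T; 26:A/G; 28:C/A; 30:A/C; 31:T/G.
There are 13 differences over 33 sites, so p = 13/33 = 0.394.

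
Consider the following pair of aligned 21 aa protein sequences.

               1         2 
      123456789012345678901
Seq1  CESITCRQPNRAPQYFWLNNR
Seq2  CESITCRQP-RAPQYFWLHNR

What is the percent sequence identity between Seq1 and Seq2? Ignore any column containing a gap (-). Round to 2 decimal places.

Excluding the 1 gap column leaves 20 comparable sites.
Differing sites — 19:N/H.
19 of the 20 comparable sites match, so the percent identity is 19/20 × 100 = 95.00%.

95.00%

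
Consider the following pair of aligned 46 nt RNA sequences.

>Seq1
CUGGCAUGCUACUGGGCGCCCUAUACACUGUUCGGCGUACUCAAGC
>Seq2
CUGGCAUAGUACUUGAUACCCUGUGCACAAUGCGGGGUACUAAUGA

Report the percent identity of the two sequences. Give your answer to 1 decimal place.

Differing sites — 8:G/A; 9:C/G; 14:G/U; 16:G/A; 17:C/U; 18:G/A; 23:A/G; 25:A/G; 29:U/A; 30:G/A; 32:U/G; 36:C/G; 42:C/A; 44:A/U; 46:C/A.
31 of the 46 sites match, so the percent identity is 31/46 × 100 = 67.4%.

67.4%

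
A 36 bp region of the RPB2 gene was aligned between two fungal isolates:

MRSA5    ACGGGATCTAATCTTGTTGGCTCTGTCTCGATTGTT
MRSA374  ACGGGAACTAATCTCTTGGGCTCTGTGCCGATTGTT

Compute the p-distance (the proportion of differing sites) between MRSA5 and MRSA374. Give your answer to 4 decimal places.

0.1667

Differing sites — 7:T/A; 15:T/C; 16:G/T; 18:T/G; 27:C/G; 28:T/C.
There are 6 differences over 36 sites, so p = 6/36 = 0.1667.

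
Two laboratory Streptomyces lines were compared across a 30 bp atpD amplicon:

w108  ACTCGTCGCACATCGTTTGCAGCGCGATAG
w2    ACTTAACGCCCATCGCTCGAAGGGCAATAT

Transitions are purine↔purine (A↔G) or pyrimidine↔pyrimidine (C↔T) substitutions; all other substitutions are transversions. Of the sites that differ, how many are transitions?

Mismatches occur at site 4 (C→T, transition), site 5 (G→A, transition), site 6 (T→A, transversion), site 10 (A→C, transversion), site 16 (T→C, transition), site 18 (T→C, transition), site 20 (C→A, transversion), site 23 (C→G, transversion), site 26 (G→A, transition), site 30 (G→T, transversion).
Of the 10 differences, 5 transitions and 5 transversions, so the answer is 5.

5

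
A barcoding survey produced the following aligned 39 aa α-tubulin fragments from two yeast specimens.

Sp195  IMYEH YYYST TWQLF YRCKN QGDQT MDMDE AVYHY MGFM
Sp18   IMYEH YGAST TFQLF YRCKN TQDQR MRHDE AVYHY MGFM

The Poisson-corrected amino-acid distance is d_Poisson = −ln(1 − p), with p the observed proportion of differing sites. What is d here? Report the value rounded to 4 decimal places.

Mismatches occur at site 7 (Y→G), site 8 (Y→A), site 12 (W→F), site 21 (Q→T), site 22 (G→Q), site 25 (T→R), site 27 (D→R), site 28 (M→H).
p = 8/39 = 0.205128.
d = −ln(1 − 0.205128) = −ln(0.794872) = 0.2296.

0.2296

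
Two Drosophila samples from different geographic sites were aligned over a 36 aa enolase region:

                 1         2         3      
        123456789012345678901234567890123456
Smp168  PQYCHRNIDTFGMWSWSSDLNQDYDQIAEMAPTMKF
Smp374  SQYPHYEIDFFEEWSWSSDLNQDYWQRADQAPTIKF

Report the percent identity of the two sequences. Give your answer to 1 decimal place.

66.7%

Differing sites — 1:P/S; 4:C/P; 6:R/Y; 7:N/E; 10:T/F; 12:G/E; 13:M/E; 25:D/W; 27:I/R; 29:E/D; 30:M/Q; 34:M/I.
24 of the 36 sites match, so the percent identity is 24/36 × 100 = 66.7%.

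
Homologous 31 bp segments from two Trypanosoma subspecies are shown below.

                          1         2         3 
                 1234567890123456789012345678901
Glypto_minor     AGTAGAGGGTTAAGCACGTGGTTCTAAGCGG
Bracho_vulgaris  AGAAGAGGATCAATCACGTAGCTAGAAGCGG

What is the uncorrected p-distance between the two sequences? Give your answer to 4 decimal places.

The sequences differ at positions 3 (T/A), 9 (G/A), 11 (T/C), 14 (G/T), 20 (G/A), 22 (T/C), 24 (C/A), 25 (T/G).
There are 8 differences over 31 sites, so p = 8/31 = 0.2581.

0.2581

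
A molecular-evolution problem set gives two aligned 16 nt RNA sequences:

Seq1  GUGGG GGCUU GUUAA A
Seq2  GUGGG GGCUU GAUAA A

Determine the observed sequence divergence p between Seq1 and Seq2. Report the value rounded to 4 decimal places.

0.0625

Differing sites — 12:U/A.
There are 1 differences over 16 sites, so p = 1/16 = 0.0625.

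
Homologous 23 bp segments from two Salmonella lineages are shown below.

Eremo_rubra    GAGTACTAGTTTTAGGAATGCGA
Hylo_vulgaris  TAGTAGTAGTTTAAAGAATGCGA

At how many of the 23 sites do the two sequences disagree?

Differing sites — 1:G/T; 6:C/G; 13:T/A; 15:G/A.
That gives 4 mismatches out of 23 aligned sites, so the Hamming distance is 4.

4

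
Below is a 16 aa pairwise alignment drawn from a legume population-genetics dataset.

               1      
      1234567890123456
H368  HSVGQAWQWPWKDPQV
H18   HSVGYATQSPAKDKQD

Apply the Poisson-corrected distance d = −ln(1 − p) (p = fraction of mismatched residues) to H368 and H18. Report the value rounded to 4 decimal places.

0.4700

Mismatches occur at site 5 (Q/Y), site 7 (W/T), site 9 (W/S), site 11 (W/A), site 14 (P/K), site 16 (V/D).
p = 6/16 = 0.375000.
d = −ln(1 − 0.375000) = −ln(0.625000) = 0.4700.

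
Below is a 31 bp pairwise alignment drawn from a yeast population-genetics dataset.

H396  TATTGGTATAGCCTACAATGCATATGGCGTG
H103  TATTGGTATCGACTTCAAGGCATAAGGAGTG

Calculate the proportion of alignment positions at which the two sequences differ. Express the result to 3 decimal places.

The sequences differ at positions 10 (A/C), 12 (C/A), 15 (A/T), 19 (T/G), 25 (T/A), 28 (C/A).
There are 6 differences over 31 sites, so p = 6/31 = 0.194.

0.194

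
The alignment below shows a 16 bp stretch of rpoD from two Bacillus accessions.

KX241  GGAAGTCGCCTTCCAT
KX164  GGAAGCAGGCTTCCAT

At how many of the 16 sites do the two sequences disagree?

Mismatches occur at site 6 (T→C), site 7 (C→A), site 9 (C→G).
That gives 3 mismatches out of 16 aligned sites, so the Hamming distance is 3.

3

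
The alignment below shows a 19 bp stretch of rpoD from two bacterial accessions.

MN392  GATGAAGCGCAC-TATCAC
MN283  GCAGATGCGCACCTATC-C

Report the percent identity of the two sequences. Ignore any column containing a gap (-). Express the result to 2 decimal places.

Excluding the 2 gap columns leaves 17 comparable sites.
The sequences differ at positions 2 (A/C), 3 (T/A), 6 (A/T).
14 of the 17 comparable sites match, so the percent identity is 14/17 × 100 = 82.35%.

82.35%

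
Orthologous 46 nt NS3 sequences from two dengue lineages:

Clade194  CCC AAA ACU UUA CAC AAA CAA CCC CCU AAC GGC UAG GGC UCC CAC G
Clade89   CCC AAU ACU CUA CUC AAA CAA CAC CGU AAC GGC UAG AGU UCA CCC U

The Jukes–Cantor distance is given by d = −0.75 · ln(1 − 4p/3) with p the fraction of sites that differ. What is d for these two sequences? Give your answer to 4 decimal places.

Mismatches occur at site 6 (A↔U), site 10 (U↔C), site 14 (A↔U), site 23 (C↔A), site 26 (C↔G), site 37 (G↔A), site 39 (C↔U), site 42 (C↔A), site 44 (A↔C), site 46 (G↔U).
p = 10/46 = 0.217391.
d = −0.75 · ln(1 − (4/3)·0.217391) = −0.75 · ln(0.710145) = −0.75 · (-0.342286) = 0.2567.

0.2567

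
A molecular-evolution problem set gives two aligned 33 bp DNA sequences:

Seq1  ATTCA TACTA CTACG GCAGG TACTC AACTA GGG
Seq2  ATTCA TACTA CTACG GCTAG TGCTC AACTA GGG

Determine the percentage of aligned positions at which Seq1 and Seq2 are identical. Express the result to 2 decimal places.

90.91%

The sequences differ at positions 18 (A/T), 19 (G/A), 22 (A/G).
30 of the 33 sites match, so the percent identity is 30/33 × 100 = 90.91%.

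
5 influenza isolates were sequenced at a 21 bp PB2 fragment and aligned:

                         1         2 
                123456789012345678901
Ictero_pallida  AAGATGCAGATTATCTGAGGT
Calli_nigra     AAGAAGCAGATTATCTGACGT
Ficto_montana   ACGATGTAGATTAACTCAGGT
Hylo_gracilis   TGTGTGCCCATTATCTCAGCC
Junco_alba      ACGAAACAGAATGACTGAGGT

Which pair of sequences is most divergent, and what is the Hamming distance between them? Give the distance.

Pairwise Hamming distances:
  Ictero_pallida vs Calli_nigra: 2
  Ictero_pallida vs Ficto_montana: 4
  Ictero_pallida vs Hylo_gracilis: 9
  Ictero_pallida vs Junco_alba: 6
  Calli_nigra vs Ficto_montana: 6
  Calli_nigra vs Hylo_gracilis: 11
  Calli_nigra vs Junco_alba: 6
  Ficto_montana vs Hylo_gracilis: 10
  Ficto_montana vs Junco_alba: 6
  Hylo_gracilis vs Junco_alba: 14
The largest is 14, between Hylo_gracilis and Junco_alba.

14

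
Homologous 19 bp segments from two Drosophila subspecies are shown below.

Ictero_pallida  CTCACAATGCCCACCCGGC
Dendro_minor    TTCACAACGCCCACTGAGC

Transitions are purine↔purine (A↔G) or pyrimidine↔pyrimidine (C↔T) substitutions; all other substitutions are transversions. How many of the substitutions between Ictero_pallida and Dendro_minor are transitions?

4

Differing sites — 1:C/T (Ti); 8:T/C (Ti); 15:C/T (Ti); 16:C/G (Tv); 17:G/A (Ti).
Of the 5 differences, 4 transitions and 1 transversion, so the answer is 4.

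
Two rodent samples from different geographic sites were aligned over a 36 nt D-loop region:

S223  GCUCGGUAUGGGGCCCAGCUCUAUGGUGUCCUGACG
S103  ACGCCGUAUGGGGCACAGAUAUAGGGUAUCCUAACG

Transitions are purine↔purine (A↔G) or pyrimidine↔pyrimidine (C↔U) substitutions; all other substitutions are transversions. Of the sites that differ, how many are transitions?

Differing sites — 1:G/A (Ti); 3:U/G (Tv); 5:G/C (Tv); 15:C/A (Tv); 19:C/A (Tv); 21:C/A (Tv); 24:U/G (Tv); 28:G/A (Ti); 33:G/A (Ti).
Of the 9 differences, 3 transitions and 6 transversions, so the answer is 3.

3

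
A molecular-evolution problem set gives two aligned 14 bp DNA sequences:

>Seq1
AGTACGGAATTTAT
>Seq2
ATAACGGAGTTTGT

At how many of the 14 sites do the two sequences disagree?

4

The sequences differ at positions 2 (G/T), 3 (T/A), 9 (A/G), 13 (A/G).
That gives 4 mismatches out of 14 aligned sites, so the Hamming distance is 4.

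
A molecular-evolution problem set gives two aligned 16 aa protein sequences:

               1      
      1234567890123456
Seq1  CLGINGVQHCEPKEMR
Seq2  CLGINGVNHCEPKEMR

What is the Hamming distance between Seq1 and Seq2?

The sequences differ at position 8 (Q/N).
That gives 1 mismatch out of 16 aligned sites, so the Hamming distance is 1.

1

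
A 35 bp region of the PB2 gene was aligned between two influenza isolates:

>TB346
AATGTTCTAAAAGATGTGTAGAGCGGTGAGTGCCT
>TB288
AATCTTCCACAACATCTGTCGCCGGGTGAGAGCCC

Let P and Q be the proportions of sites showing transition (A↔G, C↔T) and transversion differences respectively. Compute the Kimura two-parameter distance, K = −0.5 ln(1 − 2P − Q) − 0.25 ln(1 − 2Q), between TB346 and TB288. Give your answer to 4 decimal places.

Mismatches occur at site 4 (G↔C, transversion), site 8 (T↔C, transition), site 10 (A↔C, transversion), site 13 (G↔C, transversion), site 16 (G↔C, transversion), site 20 (A↔C, transversion), site 22 (A↔C, transversion), site 23 (G↔C, transversion), site 24 (C↔G, transversion), site 31 (T↔A, transversion), site 35 (T↔C, transition).
Of the 11 differences, 2 transitions and 9 transversions over 35 sites: P = 2/35 = 0.057143, Q = 9/35 = 0.257143.
d = −0.5·ln(0.628571) − 0.25·ln(0.485714) = −0.5·(-0.464306) − 0.25·(-0.722135) = 0.4127.

0.4127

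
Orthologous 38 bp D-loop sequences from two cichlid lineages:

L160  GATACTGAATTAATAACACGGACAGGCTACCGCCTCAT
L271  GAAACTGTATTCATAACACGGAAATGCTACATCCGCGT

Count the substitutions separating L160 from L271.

9

Mismatches occur at site 3 (T/A), site 8 (A/T), site 12 (A/C), site 23 (C/A), site 25 (G/T), site 31 (C/A), site 32 (G/T), site 35 (T/G), site 37 (A/G).
That gives 9 mismatches out of 38 aligned sites, so the Hamming distance is 9.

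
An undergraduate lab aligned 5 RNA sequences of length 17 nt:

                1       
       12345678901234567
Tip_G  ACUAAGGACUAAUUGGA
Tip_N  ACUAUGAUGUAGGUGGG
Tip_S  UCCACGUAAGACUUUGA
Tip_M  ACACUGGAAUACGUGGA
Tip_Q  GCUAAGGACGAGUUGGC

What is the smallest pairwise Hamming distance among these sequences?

Pairwise Hamming distances:
  Tip_G vs Tip_N: 7
  Tip_G vs Tip_S: 8
  Tip_G vs Tip_M: 6
  Tip_G vs Tip_Q: 4
  Tip_N vs Tip_S: 11
  Tip_N vs Tip_M: 7
  Tip_N vs Tip_Q: 8
  Tip_S vs Tip_M: 8
  Tip_S vs Tip_Q: 8
  Tip_M vs Tip_Q: 9
The smallest is 4, between Tip_G and Tip_Q.

4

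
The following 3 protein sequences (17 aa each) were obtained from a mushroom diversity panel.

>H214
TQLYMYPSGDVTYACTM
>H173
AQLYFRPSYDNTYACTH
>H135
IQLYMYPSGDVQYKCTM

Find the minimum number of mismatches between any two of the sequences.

3

Pairwise Hamming distances:
  H214 vs H173: 6
  H214 vs H135: 3
  H173 vs H135: 8
The smallest is 3, between H214 and H135.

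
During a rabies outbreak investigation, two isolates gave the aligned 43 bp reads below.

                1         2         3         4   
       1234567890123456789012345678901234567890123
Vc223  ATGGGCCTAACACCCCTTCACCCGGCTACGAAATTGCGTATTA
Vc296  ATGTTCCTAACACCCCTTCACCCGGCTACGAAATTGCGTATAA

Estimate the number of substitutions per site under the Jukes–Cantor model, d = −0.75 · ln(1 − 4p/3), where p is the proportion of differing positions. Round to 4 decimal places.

0.0732

Differing sites — 4:G/T; 5:G/T; 42:T/A.
p = 3/43 = 0.069767.
d = −0.75 · ln(1 − (4/3)·0.069767) = −0.75 · ln(0.906977) = −0.75 · (-0.097638) = 0.0732.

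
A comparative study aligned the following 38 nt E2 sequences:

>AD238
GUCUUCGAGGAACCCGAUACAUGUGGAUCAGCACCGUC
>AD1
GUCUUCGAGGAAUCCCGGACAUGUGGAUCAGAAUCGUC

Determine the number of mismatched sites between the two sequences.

Differing sites — 13:C/U; 16:G/C; 17:A/G; 18:U/G; 32:C/A; 34:C/U.
That gives 6 mismatches out of 38 aligned sites, so the Hamming distance is 6.

6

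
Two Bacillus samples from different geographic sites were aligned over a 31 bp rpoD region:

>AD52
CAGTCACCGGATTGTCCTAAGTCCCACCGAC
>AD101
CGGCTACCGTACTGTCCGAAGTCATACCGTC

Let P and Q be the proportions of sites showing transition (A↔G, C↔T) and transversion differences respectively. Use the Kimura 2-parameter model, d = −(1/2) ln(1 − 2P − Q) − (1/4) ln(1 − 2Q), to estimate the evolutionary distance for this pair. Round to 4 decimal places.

The sequences differ at positions 2 (A/G, transition), 4 (T/C, transition), 5 (C/T, transition), 10 (G/T, transversion), 12 (T/C, transition), 18 (T/G, transversion), 24 (C/A, transversion), 25 (C/T, transition), 30 (A/T, transversion).
Of the 9 differences, 5 transitions and 4 transversions over 31 sites: P = 5/31 = 0.161290, Q = 4/31 = 0.129032.
d = −0.5·ln(0.548388) − 0.25·ln(0.741936) = −0.5·(-0.600772) − 0.25·(-0.298492) = 0.3750.

0.3750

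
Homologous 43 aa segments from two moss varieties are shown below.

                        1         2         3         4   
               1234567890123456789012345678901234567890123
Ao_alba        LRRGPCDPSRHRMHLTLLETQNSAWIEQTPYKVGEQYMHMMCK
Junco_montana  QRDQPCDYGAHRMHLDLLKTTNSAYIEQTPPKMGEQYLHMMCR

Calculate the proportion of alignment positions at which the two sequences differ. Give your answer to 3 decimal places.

0.326

Mismatches occur at site 1 (L↔Q), site 3 (R↔D), site 4 (G↔Q), site 8 (P↔Y), site 9 (S↔G), site 10 (R↔A), site 16 (T↔D), site 19 (E↔K), site 21 (Q↔T), site 25 (W↔Y), site 31 (Y↔P), site 33 (V↔M), site 38 (M↔L), site 43 (K↔R).
There are 14 differences over 43 sites, so p = 14/43 = 0.326.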